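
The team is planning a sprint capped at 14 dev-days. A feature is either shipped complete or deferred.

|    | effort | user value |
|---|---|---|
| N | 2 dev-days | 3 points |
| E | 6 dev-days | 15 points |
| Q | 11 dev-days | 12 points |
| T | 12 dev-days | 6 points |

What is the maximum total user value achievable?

Take N and E: effort 2 + 6 = 8 ≤ 14, user value 3 + 15 = 18.
No other feasible combination does better.

18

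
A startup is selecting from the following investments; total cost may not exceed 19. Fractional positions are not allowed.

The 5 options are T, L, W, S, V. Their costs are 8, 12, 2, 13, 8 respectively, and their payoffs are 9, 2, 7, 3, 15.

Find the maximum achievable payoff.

Treat it as a binary knapsack problem.
T + V: cost 8 + 8 = 16 ≤ 19, payoff 9 + 15 = 24.
W + V: cost 2 + 8 = 10 ≤ 19, payoff 7 + 15 = 22.
T + W + V: cost 8 + 2 + 8 = 18 ≤ 19, payoff 9 + 7 + 15 = 31.
Best is T, W, and V with total payoff 31.

31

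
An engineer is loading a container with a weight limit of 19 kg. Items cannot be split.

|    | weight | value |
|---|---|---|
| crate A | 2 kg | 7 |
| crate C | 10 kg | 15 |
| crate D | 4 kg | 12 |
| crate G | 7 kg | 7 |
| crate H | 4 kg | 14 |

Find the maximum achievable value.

41

Take crate C, crate D, and crate H: weight 10 + 4 + 4 = 18 ≤ 19, value 15 + 12 + 14 = 41.
No other feasible combination does better.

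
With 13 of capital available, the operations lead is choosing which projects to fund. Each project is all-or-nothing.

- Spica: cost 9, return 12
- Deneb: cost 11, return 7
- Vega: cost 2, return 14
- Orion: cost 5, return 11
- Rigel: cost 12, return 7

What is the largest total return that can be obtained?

Allowing fractional choices, the relaxed optimum would be about 33.0, but projects are indivisible.
Deneb + Vega: cost 11 + 2 = 13 ≤ 13, return 7 + 14 = 21.
Vega + Orion: cost 2 + 5 = 7 ≤ 13, return 14 + 11 = 25.
Spica + Vega: cost 9 + 2 = 11 ≤ 13, return 12 + 14 = 26.
Best is Spica and Vega with total return 26.

26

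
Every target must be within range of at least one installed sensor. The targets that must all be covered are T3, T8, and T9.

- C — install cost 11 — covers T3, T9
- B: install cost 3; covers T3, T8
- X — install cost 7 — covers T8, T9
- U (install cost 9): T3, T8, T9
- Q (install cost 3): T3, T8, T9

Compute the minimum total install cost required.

Q alone covers T3, T8, T9 — every target.
Total install cost: 3.
No cover costs less than 3.

3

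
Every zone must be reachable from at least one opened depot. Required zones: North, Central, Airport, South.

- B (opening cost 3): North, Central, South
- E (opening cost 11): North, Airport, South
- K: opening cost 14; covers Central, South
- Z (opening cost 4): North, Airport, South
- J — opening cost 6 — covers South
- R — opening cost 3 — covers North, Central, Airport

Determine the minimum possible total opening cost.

Choose B and R: together they cover North, Central, Airport, South — every zone.
Total opening cost: 3 + 3 = 6.
No cover costs less than 6.

6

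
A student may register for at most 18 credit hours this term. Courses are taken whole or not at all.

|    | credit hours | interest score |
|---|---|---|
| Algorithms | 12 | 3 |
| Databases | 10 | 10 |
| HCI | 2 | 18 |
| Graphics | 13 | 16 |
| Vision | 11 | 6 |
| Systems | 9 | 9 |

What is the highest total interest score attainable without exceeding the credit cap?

34

HCI + Systems: credit hours 2 + 9 = 11 ≤ 18, interest score 18 + 9 = 27.
Databases + HCI: credit hours 10 + 2 = 12 ≤ 18, interest score 10 + 18 = 28.
HCI + Graphics: credit hours 2 + 13 = 15 ≤ 18, interest score 18 + 16 = 34.
Best is HCI and Graphics with total interest score 34.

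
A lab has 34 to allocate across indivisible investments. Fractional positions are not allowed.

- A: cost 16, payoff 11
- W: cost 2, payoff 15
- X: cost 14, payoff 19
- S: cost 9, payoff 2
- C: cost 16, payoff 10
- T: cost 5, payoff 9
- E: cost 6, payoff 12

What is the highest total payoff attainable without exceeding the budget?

A + W + T + E: cost 16 + 2 + 5 + 6 = 29 ≤ 34, payoff 11 + 15 + 9 + 12 = 47.
W + X + S + E: cost 2 + 14 + 9 + 6 = 31 ≤ 34, payoff 15 + 19 + 2 + 12 = 48.
W + X + T + E: cost 2 + 14 + 5 + 6 = 27 ≤ 34, payoff 15 + 19 + 9 + 12 = 55.
Best is W, X, T, and E with total payoff 55.

55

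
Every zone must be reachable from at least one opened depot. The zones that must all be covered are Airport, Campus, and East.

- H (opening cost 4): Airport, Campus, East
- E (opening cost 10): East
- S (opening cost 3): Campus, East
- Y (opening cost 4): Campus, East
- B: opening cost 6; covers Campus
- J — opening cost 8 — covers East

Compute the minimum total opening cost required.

4

H alone covers Airport, Campus, East — every zone.
Total opening cost: 4.
No cover costs less than 4.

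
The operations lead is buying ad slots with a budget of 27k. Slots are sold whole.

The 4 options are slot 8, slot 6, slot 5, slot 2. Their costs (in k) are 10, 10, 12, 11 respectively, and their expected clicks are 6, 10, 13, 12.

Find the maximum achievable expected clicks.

This is an integer program with binary decision variables.
Allowing fractional choices, the relaxed optimum would be about 29.0, but ad slots are indivisible.
slot 6 + slot 5: cost 10 + 12 = 22 ≤ 27, expected clicks 10 + 13 = 23.
slot 5 + slot 2: cost 12 + 11 = 23 ≤ 27, expected clicks 13 + 12 = 25.
Best is slot 5 and slot 2 with total expected clicks 25.

25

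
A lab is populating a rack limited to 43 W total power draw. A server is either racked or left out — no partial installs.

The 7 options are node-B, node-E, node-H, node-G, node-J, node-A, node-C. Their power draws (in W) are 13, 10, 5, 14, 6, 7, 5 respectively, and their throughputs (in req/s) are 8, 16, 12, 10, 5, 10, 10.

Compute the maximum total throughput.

58

This is an integer program with binary decision variables.
Allowing fractional choices, the relaxed optimum would be about 60.1, but servers are indivisible.
node-E + node-H + node-J + node-A + node-C: power draw 10 + 5 + 6 + 7 + 5 = 33 ≤ 43, throughput 16 + 12 + 5 + 10 + 10 = 53.
node-B + node-E + node-H + node-A + node-C: power draw 13 + 10 + 5 + 7 + 5 = 40 ≤ 43, throughput 8 + 16 + 12 + 10 + 10 = 56.
node-E + node-H + node-G + node-A + node-C: power draw 10 + 5 + 14 + 7 + 5 = 41 ≤ 43, throughput 16 + 12 + 10 + 10 + 10 = 58.
Best is node-E, node-H, node-G, node-A, and node-C with total throughput 58.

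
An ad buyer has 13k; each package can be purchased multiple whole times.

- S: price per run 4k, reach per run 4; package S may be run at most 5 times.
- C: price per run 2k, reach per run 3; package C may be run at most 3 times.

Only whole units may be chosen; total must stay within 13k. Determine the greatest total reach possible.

14

This is a bounded integer knapsack.
C has the best ratio (3/2); taking only C gives at most 3×3 = 9 (stopped by the supply cap of 3).
Mixing does better — 2×S and 2×C: price 12 ≤ 13, reach 2·4 + 2·3 = 14.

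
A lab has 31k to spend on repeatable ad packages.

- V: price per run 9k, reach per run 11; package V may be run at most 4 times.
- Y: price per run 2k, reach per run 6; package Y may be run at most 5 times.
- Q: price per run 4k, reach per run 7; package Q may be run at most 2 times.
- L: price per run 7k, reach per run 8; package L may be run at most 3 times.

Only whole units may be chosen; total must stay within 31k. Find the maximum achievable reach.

56

Take 1×V, 5×Y, 1×Q, and 1×L: price 30 ≤ 31, reach 1·11 + 5·6 + 1·7 + 1·8 = 56.
Y has the best ratio (6/2) and is taken to its limit of 5; remaining capacity is filled optimally with the others.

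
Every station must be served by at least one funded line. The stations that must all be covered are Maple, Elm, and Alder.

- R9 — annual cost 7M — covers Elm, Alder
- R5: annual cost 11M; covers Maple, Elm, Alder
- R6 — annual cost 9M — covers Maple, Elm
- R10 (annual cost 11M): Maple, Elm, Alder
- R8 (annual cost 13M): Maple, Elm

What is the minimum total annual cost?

This is an integer covering problem.
The greedy cost-per-new-station heuristic would pick R9 and R6 for 16, but a cheaper cover exists.
R5 alone covers Maple, Elm, Alder — every station.
Total annual cost: 11.
No cover costs less than 11.

11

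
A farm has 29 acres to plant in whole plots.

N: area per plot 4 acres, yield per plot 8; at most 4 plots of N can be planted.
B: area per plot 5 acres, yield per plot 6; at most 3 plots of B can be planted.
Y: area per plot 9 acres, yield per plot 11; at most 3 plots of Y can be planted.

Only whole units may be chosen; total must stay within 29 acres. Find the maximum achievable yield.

44

4×N and 2×B: area 26 ≤ 29, yield 4·8 + 2·6 = 44.
4×N and 1×Y: area 25 ≤ 29, yield 4·8 + 1·11 = 43.
Best is 44.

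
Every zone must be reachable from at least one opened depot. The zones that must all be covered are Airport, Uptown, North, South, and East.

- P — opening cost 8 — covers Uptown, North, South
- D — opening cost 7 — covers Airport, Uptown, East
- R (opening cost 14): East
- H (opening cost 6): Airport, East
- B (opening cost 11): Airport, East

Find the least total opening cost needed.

This is an integer covering problem.
The greedy cost-per-new-zone heuristic would pick D and P for 15, but a cheaper cover exists.
Choose P and H: together they cover Airport, Uptown, North, South, East — every zone.
Total opening cost: 8 + 6 = 14.
No cover costs less than 14.

14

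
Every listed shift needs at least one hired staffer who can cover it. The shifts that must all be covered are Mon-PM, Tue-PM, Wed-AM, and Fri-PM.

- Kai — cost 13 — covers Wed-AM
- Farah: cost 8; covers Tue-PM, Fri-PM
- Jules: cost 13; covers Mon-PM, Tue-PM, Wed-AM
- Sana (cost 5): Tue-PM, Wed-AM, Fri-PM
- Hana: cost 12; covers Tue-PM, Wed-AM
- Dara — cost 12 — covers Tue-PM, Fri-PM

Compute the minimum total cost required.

Choose Jules and Sana: together they cover Mon-PM, Tue-PM, Wed-AM, Fri-PM — every shift.
Total cost: 13 + 5 = 18.
No cover costs less than 18.

18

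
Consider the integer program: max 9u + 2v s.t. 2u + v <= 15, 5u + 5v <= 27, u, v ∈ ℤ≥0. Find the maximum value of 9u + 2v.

Relaxing integrality, the LP optimum is 48.60 at (u,v) = (5.4, 0), which is not an integer point.
(u,v)=(5,0): 2·5+1·0=10≤15, 5·5+5·0=25≤27, objective 45.
(u,v)=(4,1): 2·4+1·1=9≤15, 5·4+5·1=25≤27, objective 38.
The best lattice point is (5,0), giving 45.

45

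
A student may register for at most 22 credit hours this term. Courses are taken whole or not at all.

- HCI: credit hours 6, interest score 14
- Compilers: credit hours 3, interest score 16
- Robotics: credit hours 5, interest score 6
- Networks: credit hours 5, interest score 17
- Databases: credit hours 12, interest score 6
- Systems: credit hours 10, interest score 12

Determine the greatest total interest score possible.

53

HCI + Compilers + Networks: credit hours 6 + 3 + 5 = 14 ≤ 22, interest score 14 + 16 + 17 = 47.
Compilers + Networks + Systems: credit hours 3 + 5 + 10 = 18 ≤ 22, interest score 16 + 17 + 12 = 45.
HCI + Compilers + Robotics + Networks: credit hours 6 + 3 + 5 + 5 = 19 ≤ 22, interest score 14 + 16 + 6 + 17 = 53.
Best is HCI, Compilers, Robotics, and Networks with total interest score 53.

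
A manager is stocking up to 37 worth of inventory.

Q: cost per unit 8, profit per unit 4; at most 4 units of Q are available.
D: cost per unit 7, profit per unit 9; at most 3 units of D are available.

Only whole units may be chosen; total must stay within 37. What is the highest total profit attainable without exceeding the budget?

35

D has the best ratio (9/7); taking only D gives at most 3×9 = 27 (stopped by the supply cap of 3).
Mixing does better — 2×Q and 3×D: cost 37 ≤ 37, profit 2·4 + 3·9 = 35.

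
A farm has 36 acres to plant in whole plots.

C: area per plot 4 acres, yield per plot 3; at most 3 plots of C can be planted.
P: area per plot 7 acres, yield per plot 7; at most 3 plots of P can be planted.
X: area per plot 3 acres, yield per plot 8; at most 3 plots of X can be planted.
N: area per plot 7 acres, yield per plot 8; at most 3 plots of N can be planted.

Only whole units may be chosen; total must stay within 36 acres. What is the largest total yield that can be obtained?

51

This is a bounded integer knapsack.
X has the best ratio (8/3); taking only X gives at most 3×8 = 24 (stopped by the supply cap of 3).
Mixing does better — 1×C, 3×X, and 3×N: area 34 ≤ 36, yield 1·3 + 3·8 + 3·8 = 51.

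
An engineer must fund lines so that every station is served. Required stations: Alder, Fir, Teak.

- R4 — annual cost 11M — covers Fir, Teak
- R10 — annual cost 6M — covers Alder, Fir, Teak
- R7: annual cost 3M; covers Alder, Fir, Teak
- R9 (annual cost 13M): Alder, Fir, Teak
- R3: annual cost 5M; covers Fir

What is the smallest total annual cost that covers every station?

R7 alone covers Alder, Fir, Teak — every station.
Total annual cost: 3.

3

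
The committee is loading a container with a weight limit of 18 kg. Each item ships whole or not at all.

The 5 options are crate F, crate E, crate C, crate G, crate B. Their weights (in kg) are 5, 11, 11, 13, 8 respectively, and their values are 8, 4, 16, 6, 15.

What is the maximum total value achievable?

24

Allowing fractional choices, the relaxed optimum would be about 30.3, but items are indivisible.
crate C: weight 11 ≤ 18, value 16.
crate F + crate B: weight 5 + 8 = 13 ≤ 18, value 8 + 15 = 23.
crate F + crate C: weight 5 + 11 = 16 ≤ 18, value 8 + 16 = 24.
Best is crate F and crate C with total value 24.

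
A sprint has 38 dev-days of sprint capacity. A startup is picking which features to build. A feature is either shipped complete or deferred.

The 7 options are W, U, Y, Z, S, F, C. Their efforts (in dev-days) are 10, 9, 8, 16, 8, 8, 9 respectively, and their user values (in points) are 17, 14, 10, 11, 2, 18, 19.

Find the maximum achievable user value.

68

This is an integer program with binary decision variables.
U + Y + F + C: effort 9 + 8 + 8 + 9 = 34 ≤ 38, user value 14 + 10 + 18 + 19 = 61.
W + U + F + C: effort 10 + 9 + 8 + 9 = 36 ≤ 38, user value 17 + 14 + 18 + 19 = 68.
W + Y + F + C: effort 10 + 8 + 8 + 9 = 35 ≤ 38, user value 17 + 10 + 18 + 19 = 64.
Best is W, U, F, and C with total user value 68.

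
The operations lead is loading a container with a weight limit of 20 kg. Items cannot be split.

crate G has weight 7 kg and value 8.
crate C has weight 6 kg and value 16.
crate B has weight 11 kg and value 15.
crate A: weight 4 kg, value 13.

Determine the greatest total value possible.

37

crate G + crate C + crate A: weight 7 + 6 + 4 = 17 ≤ 20, value 8 + 16 + 13 = 37.
crate C + crate A: weight 6 + 4 = 10 ≤ 20, value 16 + 13 = 29.
crate C + crate B: weight 6 + 11 = 17 ≤ 20, value 16 + 15 = 31.
Best is crate G, crate C, and crate A with total value 37.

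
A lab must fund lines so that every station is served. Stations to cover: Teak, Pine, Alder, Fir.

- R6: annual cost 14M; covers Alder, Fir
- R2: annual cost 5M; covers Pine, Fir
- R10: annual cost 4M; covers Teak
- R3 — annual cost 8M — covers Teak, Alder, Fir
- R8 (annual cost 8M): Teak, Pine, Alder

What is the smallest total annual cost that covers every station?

This is a weighted set-cover instance.
The greedy cost-per-new-station heuristic would pick R2, R10, and R3 for 17, but a cheaper cover exists.
Choose R2 and R3: together they cover Teak, Pine, Alder, Fir — every station.
Total annual cost: 5 + 8 = 13.
No cover costs less than 13.

13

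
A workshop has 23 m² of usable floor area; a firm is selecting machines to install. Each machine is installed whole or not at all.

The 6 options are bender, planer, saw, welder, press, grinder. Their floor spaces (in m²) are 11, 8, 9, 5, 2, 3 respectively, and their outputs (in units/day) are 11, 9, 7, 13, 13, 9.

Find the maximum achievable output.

46

Allowing fractional choices, the relaxed optimum would be about 49.0, but machines are indivisible.
saw + welder + press + grinder: floor space 9 + 5 + 2 + 3 = 19 ≤ 23, output 7 + 13 + 13 + 9 = 42.
bender + welder + press + grinder: floor space 11 + 5 + 2 + 3 = 21 ≤ 23, output 11 + 13 + 13 + 9 = 46.
planer + welder + press + grinder: floor space 8 + 5 + 2 + 3 = 18 ≤ 23, output 9 + 13 + 13 + 9 = 44.
Best is bender, welder, press, and grinder with total output 46.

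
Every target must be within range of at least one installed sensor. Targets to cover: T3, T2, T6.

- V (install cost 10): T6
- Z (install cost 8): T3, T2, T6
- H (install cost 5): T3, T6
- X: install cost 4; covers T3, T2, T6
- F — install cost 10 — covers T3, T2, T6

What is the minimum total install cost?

4

X alone covers T3, T2, T6 — every target.
Total install cost: 4.
No cover costs less than 4.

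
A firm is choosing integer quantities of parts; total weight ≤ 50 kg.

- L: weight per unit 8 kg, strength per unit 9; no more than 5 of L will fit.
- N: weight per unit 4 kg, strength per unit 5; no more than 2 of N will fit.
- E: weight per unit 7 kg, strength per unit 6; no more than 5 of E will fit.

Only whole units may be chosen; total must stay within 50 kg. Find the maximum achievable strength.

55

This is a bounded integer knapsack.
Take 5×L and 2×N: weight 48 ≤ 50, strength 5·9 + 2·5 = 55.
N has the best ratio (5/4) and is taken to its limit of 2; remaining capacity is filled optimally with the others.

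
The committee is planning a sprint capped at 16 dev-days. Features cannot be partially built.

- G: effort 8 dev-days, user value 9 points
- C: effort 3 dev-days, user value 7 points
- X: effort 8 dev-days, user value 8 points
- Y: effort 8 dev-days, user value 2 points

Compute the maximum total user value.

17

Take G and X: effort 8 + 8 = 16 ≤ 16, user value 9 + 8 = 17.
No other feasible combination does better.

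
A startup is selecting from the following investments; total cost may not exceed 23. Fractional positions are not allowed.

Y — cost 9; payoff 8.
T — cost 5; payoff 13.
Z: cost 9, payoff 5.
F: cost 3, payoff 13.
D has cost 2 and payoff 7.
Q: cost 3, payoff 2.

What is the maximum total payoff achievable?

43

Y + T + F + D: cost 9 + 5 + 3 + 2 = 19 ≤ 23, payoff 8 + 13 + 13 + 7 = 41.
T + Z + F + D + Q: cost 5 + 9 + 3 + 2 + 3 = 22 ≤ 23, payoff 13 + 5 + 13 + 7 + 2 = 40.
Y + T + F + D + Q: cost 9 + 5 + 3 + 2 + 3 = 22 ≤ 23, payoff 8 + 13 + 13 + 7 + 2 = 43.
Best is Y, T, F, D, and Q with total payoff 43.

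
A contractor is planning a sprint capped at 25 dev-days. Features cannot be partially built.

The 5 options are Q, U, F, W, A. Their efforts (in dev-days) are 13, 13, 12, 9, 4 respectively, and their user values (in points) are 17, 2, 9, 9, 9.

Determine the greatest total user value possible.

27

F + W + A: effort 12 + 9 + 4 = 25 ≤ 25, user value 9 + 9 + 9 = 27.
Q + A: effort 13 + 4 = 17 ≤ 25, user value 17 + 9 = 26.
Best is F, W, and A with total user value 27.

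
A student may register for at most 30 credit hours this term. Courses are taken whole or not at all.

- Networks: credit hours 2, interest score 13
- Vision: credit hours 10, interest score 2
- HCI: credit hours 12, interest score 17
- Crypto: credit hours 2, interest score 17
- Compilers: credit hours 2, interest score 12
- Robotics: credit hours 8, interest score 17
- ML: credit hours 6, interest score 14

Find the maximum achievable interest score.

Allowing fractional choices, the relaxed optimum would be about 87.2, but courses are indivisible.
HCI + Crypto + Compilers + Robotics + ML: credit hours 12 + 2 + 2 + 8 + 6 = 30 ≤ 30, interest score 17 + 17 + 12 + 17 + 14 = 77.
Networks + HCI + Crypto + Compilers + Robotics: credit hours 2 + 12 + 2 + 2 + 8 = 26 ≤ 30, interest score 13 + 17 + 17 + 12 + 17 = 76.
Networks + HCI + Crypto + Robotics + ML: credit hours 2 + 12 + 2 + 8 + 6 = 30 ≤ 30, interest score 13 + 17 + 17 + 17 + 14 = 78.
Best is Networks, HCI, Crypto, Robotics, and ML with total interest score 78.

78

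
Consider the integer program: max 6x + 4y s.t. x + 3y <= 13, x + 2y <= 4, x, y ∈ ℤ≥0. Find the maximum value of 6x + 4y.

24

(x,y)=(4,0): 1·4+3·0=4≤13, 1·4+2·0=4≤4, objective 24.
(x,y)=(3,0): 1·3+3·0=3≤13, 1·3+2·0=3≤4, objective 18.
Maximum is 24 at (x,y)=(4,0).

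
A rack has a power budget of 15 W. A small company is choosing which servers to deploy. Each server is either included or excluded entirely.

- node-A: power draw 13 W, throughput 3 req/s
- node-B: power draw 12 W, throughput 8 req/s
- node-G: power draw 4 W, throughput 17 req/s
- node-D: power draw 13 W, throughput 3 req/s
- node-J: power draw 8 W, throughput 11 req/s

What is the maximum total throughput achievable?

28

Allowing fractional choices, the relaxed optimum would be about 30.0, but servers are indivisible.
node-G + node-J: power draw 4 + 8 = 12 ≤ 15, throughput 17 + 11 = 28.
node-G: power draw 4 ≤ 15, throughput 17.
node-J: power draw 8 ≤ 15, throughput 11.
Best is node-G and node-J with total throughput 28.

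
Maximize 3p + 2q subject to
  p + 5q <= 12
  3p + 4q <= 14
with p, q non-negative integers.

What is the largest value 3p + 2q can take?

12

(p,q)=(4,0) is feasible, giving 12.
(p,q)=(3,1) is feasible, giving 11.
(p,q)=(3,0) is feasible, giving 9.
The best lattice point is (4,0), giving 12.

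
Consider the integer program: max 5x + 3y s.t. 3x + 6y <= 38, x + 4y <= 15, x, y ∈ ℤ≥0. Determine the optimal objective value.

(x,y)=(12,0) is feasible, giving 60.
(x,y)=(11,0) is feasible, giving 55.
Maximum is 60 at (x,y)=(12,0).

60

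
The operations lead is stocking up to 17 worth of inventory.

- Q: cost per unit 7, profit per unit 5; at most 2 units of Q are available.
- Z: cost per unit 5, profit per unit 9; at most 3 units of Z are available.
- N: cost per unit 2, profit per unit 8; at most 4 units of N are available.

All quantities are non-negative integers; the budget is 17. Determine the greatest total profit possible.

2×Z and 3×N: cost 16 ≤ 17, profit 2·9 + 3·8 = 42.
1×Z and 4×N: cost 13 ≤ 17, profit 1·9 + 4·8 = 41.
Best is 42.

42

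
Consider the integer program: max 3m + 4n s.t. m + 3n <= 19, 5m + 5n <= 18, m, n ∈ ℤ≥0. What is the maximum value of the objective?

12

(m,n)=(0,3): 1·0+3·3=9≤19, 5·0+5·3=15≤18, objective 12.
(m,n)=(1,2): 1·1+3·2=7≤19, 5·1+5·2=15≤18, objective 11.
(m,n)=(0,2): 1·0+3·2=6≤19, 5·0+5·2=10≤18, objective 8.
No feasible integer point exceeds 12.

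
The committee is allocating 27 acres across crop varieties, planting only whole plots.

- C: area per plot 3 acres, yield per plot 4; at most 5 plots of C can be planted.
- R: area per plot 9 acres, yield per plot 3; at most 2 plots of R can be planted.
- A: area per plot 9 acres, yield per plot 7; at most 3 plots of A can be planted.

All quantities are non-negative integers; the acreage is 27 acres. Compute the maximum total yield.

Take 5×C and 1×A: area 24 ≤ 27, yield 5·4 + 1·7 = 27.
C has the best ratio (4/3) and is taken to its limit of 5; remaining capacity is filled optimally with the others.

27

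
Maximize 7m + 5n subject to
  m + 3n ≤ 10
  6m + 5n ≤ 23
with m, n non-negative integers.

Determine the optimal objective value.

26

The continuous relaxation peaks at (3.83, 0) with value 26.83; rounding to a feasible lattice point costs some objective.
(m,n)=(3,1): 1·3+3·1=6≤10, 6·3+5·1=23≤23, objective 26.
(m,n)=(2,2): 1·2+3·2=8≤10, 6·2+5·2=22≤23, objective 24.
(m,n)=(3,0): 1·3+3·0=3≤10, 6·3+5·0=18≤23, objective 21.
Maximum is 26 at (m,n)=(3,1).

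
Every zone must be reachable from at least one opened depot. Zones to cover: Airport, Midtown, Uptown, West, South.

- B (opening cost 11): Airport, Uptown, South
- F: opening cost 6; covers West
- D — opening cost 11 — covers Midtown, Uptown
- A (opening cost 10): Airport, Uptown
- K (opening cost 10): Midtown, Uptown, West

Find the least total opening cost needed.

Choose B and K: together they cover Airport, Midtown, Uptown, West, South — every zone.
Total opening cost: 11 + 10 = 21.
No cover costs less than 21.

21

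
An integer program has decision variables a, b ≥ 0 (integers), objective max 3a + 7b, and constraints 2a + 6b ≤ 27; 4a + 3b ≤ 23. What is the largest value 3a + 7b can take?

Relaxing integrality, the LP optimum is 33.61 at (a,b) = (3.17, 3.44), which is not an integer point.
(a,b)=(1,4): 2·1+6·4=26≤27, 4·1+3·4=16≤23, objective 31.
(a,b)=(3,3): 2·3+6·3=24≤27, 4·3+3·3=21≤23, objective 30.
(a,b)=(0,4): 2·0+6·4=24≤27, 4·0+3·4=12≤23, objective 28.
Maximum is 31 at (a,b)=(1,4).

31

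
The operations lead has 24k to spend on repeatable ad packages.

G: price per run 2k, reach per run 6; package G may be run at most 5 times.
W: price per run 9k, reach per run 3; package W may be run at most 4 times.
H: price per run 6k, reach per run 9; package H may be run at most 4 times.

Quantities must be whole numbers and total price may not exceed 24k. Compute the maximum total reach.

This is a bounded integer knapsack.
G has the best ratio (6/2); taking only G gives at most 5×6 = 30 (stopped by the supply cap of 5).
Mixing does better — 5×G and 2×H: price 22 ≤ 24, reach 5·6 + 2·9 = 48.

48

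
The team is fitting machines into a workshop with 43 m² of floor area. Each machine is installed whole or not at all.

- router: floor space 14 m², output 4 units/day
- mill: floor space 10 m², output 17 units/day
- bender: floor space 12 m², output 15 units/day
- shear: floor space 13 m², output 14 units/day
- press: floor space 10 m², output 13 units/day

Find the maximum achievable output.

Take mill, bender, and shear: floor space 10 + 12 + 13 = 35 ≤ 43, output 17 + 15 + 14 = 46.
No other feasible combination does better.

46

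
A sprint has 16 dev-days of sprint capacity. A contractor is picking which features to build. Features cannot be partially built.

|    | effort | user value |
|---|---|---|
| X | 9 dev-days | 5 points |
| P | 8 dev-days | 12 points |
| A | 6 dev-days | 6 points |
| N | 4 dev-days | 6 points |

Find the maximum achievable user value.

P: effort 8 ≤ 16, user value 12.
P + N: effort 8 + 4 = 12 ≤ 16, user value 12 + 6 = 18.
P + A: effort 8 + 6 = 14 ≤ 16, user value 12 + 6 = 18.
The maximum user value is 18; one optimal choice is P and N.

18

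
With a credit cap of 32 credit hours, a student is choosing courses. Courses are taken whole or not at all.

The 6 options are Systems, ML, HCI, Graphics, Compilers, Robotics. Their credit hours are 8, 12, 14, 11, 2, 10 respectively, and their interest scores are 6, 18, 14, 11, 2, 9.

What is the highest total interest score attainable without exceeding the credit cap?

35

This is an integer program with binary decision variables.
Take Systems, ML, and Graphics: credit hours 8 + 12 + 11 = 31 ≤ 32, interest score 6 + 18 + 11 = 35.
No feasible combination exceeds this.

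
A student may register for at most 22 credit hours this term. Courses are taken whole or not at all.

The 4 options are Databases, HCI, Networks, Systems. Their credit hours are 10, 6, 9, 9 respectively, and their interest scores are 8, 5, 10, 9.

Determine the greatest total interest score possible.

19

Databases + Networks: credit hours 10 + 9 = 19 ≤ 22, interest score 8 + 10 = 18.
Networks + Systems: credit hours 9 + 9 = 18 ≤ 22, interest score 10 + 9 = 19.
Databases + Systems: credit hours 10 + 9 = 19 ≤ 22, interest score 8 + 9 = 17.
Best is Networks and Systems with total interest score 19.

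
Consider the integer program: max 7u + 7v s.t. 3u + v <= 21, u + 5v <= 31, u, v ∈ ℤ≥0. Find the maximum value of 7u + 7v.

70

(u,v)=(5,5): 3·5+1·5=20≤21, 1·5+5·5=30≤31, objective 70.
(u,v)=(4,5): 3·4+1·5=17≤21, 1·4+5·5=29≤31, objective 63.
(u,v)=(5,4): 3·5+1·4=19≤21, 1·5+5·4=25≤31, objective 63.
No feasible integer point exceeds 70.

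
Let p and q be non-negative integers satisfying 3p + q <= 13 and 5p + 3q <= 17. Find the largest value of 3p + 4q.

Relaxing integrality, the LP optimum is 22.67 at (p,q) = (0, 5.67), which is not an integer point.
(p,q)=(0,5): 3·0+1·5=5≤13, 5·0+3·5=15≤17, objective 20.
(p,q)=(1,4): 3·1+1·4=7≤13, 5·1+3·4=17≤17, objective 19.
(p,q)=(0,4): 3·0+1·4=4≤13, 5·0+3·4=12≤17, objective 16.
The best lattice point is (0,5), giving 20.

20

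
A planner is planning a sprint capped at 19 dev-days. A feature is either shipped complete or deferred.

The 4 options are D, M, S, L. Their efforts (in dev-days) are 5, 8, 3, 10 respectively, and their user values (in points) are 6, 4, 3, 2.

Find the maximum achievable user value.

13

Take D, M, and S: effort 5 + 8 + 3 = 16 ≤ 19, user value 6 + 4 + 3 = 13.
No other feasible combination does better.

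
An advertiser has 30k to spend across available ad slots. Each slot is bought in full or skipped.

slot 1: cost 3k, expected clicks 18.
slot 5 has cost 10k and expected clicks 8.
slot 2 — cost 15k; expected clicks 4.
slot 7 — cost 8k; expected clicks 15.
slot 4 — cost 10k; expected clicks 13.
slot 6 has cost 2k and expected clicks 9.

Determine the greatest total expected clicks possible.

Take slot 1, slot 7, slot 4, and slot 6: cost 3 + 8 + 10 + 2 = 23 ≤ 30, expected clicks 18 + 15 + 13 + 9 = 55.
No other feasible combination does better.

55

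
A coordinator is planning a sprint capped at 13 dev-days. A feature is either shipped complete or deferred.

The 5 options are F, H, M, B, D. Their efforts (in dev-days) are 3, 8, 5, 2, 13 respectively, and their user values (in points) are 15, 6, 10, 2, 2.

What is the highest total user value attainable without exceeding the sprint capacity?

27

F + M + B: effort 3 + 5 + 2 = 10 ≤ 13, user value 15 + 10 + 2 = 27.
F + H + B: effort 3 + 8 + 2 = 13 ≤ 13, user value 15 + 6 + 2 = 23.
F + M: effort 3 + 5 = 8 ≤ 13, user value 15 + 10 = 25.
Best is F, M, and B with total user value 27.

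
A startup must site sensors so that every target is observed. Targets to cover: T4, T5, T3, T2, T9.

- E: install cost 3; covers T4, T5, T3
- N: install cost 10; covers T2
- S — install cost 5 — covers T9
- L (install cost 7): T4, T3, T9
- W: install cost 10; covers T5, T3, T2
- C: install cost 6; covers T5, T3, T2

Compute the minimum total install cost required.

The greedy cost-per-new-target heuristic would pick E, S, and C for 14, but a cheaper cover exists.
Choose L and C: together they cover T4, T5, T3, T2, T9 — every target.
Total install cost: 7 + 6 = 13.
No cover costs less than 13.

13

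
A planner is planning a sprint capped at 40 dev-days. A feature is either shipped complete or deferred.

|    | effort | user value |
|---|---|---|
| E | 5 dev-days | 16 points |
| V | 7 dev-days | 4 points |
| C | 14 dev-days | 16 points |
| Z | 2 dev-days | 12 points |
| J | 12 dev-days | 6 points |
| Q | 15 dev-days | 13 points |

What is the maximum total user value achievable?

57

Allowing fractional choices, the relaxed optimum would be about 59.3, but features are indivisible.
E + V + C + Z + J: effort 5 + 7 + 14 + 2 + 12 = 40 ≤ 40, user value 16 + 4 + 16 + 12 + 6 = 54.
E + C + Z + J: effort 5 + 14 + 2 + 12 = 33 ≤ 40, user value 16 + 16 + 12 + 6 = 50.
E + C + Z + Q: effort 5 + 14 + 2 + 15 = 36 ≤ 40, user value 16 + 16 + 12 + 13 = 57.
Best is E, C, Z, and Q with total user value 57.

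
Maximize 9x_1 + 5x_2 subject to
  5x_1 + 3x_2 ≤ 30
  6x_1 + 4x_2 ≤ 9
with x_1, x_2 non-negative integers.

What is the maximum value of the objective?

10

Relaxing integrality, the LP optimum is 13.50 at (x_1,x_2) = (1.5, 0), which is not an integer point.
(x_1,x_2)=(0,2): 5·0+3·2=6≤30, 6·0+4·2=8≤9, objective 10.
(x_1,x_2)=(1,0): 5·1+3·0=5≤30, 6·1+4·0=6≤9, objective 9.
(x_1,x_2)=(0,1): 5·0+3·1=3≤30, 6·0+4·1=4≤9, objective 5.
(x_1,x_2)=(0,0): 5·0+3·0=0≤30, 6·0+4·0=0≤9, objective 0.
The best lattice point is (0,2), giving 10.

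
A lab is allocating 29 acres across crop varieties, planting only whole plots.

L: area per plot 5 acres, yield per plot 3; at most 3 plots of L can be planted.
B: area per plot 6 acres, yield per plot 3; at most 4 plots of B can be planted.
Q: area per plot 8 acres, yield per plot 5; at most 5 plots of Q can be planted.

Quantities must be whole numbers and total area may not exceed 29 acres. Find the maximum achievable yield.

18

1×L and 3×Q: area 29 ≤ 29, yield 1·3 + 3·5 = 18.
3×L, 1×B, and 1×Q: area 29 ≤ 29, yield 3·3 + 1·3 + 1·5 = 17.
Best is 18.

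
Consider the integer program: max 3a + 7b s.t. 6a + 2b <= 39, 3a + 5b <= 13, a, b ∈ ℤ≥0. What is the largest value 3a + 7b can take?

17

Relaxing integrality, the LP optimum is 18.20 at (a,b) = (0, 2.6), which is not an integer point.
(a,b)=(1,2): 6·1+2·2=10≤39, 3·1+5·2=13≤13, objective 17.
(a,b)=(0,2): 6·0+2·2=4≤39, 3·0+5·2=10≤13, objective 14.
(a,b)=(2,1): 6·2+2·1=14≤39, 3·2+5·1=11≤13, objective 13.
(a,b)=(1,1): 6·1+2·1=8≤39, 3·1+5·1=8≤13, objective 10.
No feasible integer point exceeds 17.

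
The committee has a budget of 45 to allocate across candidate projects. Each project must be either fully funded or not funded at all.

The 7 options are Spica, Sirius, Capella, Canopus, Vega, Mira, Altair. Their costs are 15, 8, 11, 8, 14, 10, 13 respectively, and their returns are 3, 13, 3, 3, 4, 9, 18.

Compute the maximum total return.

44

Sirius + Vega + Mira + Altair: cost 8 + 14 + 10 + 13 = 45 ≤ 45, return 13 + 4 + 9 + 18 = 44.
Sirius + Canopus + Mira + Altair: cost 8 + 8 + 10 + 13 = 39 ≤ 45, return 13 + 3 + 9 + 18 = 43.
Sirius + Capella + Mira + Altair: cost 8 + 11 + 10 + 13 = 42 ≤ 45, return 13 + 3 + 9 + 18 = 43.
Best is Sirius, Vega, Mira, and Altair with total return 44.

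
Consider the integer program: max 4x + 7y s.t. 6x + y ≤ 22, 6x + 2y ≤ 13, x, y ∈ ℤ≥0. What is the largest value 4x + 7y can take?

(x,y)=(0,6): 6·0+1·6=6≤22, 6·0+2·6=12≤13, objective 42.
(x,y)=(0,5): 6·0+1·5=5≤22, 6·0+2·5=10≤13, objective 35.
Maximum is 42 at (x,y)=(0,6).

42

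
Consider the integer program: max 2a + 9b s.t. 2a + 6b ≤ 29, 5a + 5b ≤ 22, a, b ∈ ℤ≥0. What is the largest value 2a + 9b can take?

The continuous relaxation peaks at (0, 4.4) with value 39.60; rounding to a feasible lattice point costs some objective.
(a,b)=(0,4): 2·0+6·4=24≤29, 5·0+5·4=20≤22, objective 36.
(a,b)=(1,3): 2·1+6·3=20≤29, 5·1+5·3=20≤22, objective 29.
(a,b)=(0,3): 2·0+6·3=18≤29, 5·0+5·3=15≤22, objective 27.
Maximum is 36 at (a,b)=(0,4).

36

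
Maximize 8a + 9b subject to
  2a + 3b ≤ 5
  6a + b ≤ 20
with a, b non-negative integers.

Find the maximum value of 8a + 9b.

The continuous relaxation peaks at (2.5, 0) with value 20.00; rounding to a feasible lattice point costs some objective.
(a,b)=(1,1): 2·1+3·1=5≤5, 6·1+1·1=7≤20, objective 17.
(a,b)=(2,0): 2·2+3·0=4≤5, 6·2+1·0=12≤20, objective 16.
(a,b)=(0,1): 2·0+3·1=3≤5, 6·0+1·1=1≤20, objective 9.
No feasible integer point exceeds 17.

17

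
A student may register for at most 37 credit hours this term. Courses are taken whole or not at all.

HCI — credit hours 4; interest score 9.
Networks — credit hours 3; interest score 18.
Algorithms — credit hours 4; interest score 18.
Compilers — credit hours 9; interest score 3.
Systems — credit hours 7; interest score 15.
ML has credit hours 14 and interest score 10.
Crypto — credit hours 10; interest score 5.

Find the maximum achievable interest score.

Treat it as a binary knapsack problem.
Allowing fractional choices, the relaxed optimum would be about 72.5, but courses are indivisible.
HCI + Networks + Algorithms + Systems + ML: credit hours 4 + 3 + 4 + 7 + 14 = 32 ≤ 37, interest score 9 + 18 + 18 + 15 + 10 = 70.
HCI + Networks + Algorithms + Compilers + Systems + Crypto: credit hours 4 + 3 + 4 + 9 + 7 + 10 = 37 ≤ 37, interest score 9 + 18 + 18 + 3 + 15 + 5 = 68.
Best is HCI, Networks, Algorithms, Systems, and ML with total interest score 70.

70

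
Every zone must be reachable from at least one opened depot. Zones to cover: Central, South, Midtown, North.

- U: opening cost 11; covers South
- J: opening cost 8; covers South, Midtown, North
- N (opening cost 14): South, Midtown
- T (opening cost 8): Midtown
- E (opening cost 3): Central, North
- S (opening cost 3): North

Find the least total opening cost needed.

11

This is an integer covering problem.
Choose J and E: together they cover Central, South, Midtown, North — every zone.
Total opening cost: 8 + 3 = 11.
No cover costs less than 11.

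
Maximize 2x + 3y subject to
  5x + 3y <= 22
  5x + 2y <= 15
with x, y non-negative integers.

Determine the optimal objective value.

21

(x,y)=(0,7) is feasible, giving 21.
(x,y)=(0,6) is feasible, giving 18.
No feasible integer point exceeds 21.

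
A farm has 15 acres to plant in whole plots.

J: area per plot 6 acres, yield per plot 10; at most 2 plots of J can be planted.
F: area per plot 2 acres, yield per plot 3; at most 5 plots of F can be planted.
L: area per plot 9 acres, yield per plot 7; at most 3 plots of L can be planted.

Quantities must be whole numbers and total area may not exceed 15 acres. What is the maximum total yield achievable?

23

J has the best ratio (10/6); taking only J gives at most 2×10 = 20 (stopped by the area limit).
Mixing does better — 2×J and 1×F: area 14 ≤ 15, yield 2·10 + 1·3 = 23.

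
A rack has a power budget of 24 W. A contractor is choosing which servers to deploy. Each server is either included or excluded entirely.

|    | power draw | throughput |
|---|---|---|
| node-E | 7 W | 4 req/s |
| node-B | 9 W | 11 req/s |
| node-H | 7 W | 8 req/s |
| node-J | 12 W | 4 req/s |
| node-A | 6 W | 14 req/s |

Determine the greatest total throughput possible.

This is a 0-1 knapsack instance.
Take node-B, node-H, and node-A: power draw 9 + 7 + 6 = 22 ≤ 24, throughput 11 + 8 + 14 = 33.
No other feasible combination does better.

33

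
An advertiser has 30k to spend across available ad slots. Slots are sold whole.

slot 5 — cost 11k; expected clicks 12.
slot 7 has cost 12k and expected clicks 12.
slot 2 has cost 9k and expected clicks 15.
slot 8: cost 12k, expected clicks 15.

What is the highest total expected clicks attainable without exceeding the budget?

30

This is an integer program with binary decision variables.
slot 2 + slot 8: cost 9 + 12 = 21 ≤ 30, expected clicks 15 + 15 = 30.
slot 7 + slot 2: cost 12 + 9 = 21 ≤ 30, expected clicks 12 + 15 = 27.
slot 5 + slot 2: cost 11 + 9 = 20 ≤ 30, expected clicks 12 + 15 = 27.
Best is slot 2 and slot 8 with total expected clicks 30.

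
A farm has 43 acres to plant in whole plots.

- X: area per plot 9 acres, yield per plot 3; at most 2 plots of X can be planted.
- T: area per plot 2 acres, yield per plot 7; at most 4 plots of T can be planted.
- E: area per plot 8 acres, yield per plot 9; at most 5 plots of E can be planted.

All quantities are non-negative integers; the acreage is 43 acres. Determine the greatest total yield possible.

T has the best ratio (7/2); taking only T gives at most 4×7 = 28 (stopped by the supply cap of 4).
Mixing does better — 4×T and 4×E: area 40 ≤ 43, yield 4·7 + 4·9 = 64.

64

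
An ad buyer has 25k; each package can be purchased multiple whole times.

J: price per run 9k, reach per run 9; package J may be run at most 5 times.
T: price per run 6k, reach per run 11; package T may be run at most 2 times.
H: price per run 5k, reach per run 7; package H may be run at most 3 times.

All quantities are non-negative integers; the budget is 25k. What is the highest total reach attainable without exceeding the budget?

This is a bounded integer knapsack.
T has the best ratio (11/6); taking only T gives at most 2×11 = 22 (stopped by the supply cap of 2).
Mixing does better — 2×T and 2×H: price 22 ≤ 25, reach 2·11 + 2·7 = 36.

36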